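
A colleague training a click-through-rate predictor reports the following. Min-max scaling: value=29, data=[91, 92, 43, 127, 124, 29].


min=29, max=127
(29-29)/(127-29) = 0/98 = 0.0

0.0


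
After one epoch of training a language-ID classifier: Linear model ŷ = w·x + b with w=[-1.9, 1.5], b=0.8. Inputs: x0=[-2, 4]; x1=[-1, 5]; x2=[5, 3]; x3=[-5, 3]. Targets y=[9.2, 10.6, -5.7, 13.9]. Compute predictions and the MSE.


ŷ0 = (-1.9)·(-2) + (1.5)·(4) + 0.8 = 10.6
ŷ1 = (-1.9)·(-1) + (1.5)·(5) + 0.8 = 10.2
ŷ2 = (-1.9)·(5) + (1.5)·(3) + 0.8 = -4.2
ŷ3 = (-1.9)·(-5) + (1.5)·(3) + 0.8 = 14.8
errors² = [1.96, 0.16, 2.25, 0.81]
MSE = 5.1800/4 = 1.295

1.295


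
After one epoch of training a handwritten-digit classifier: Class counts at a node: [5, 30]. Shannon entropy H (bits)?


Probabilities: [5/35, 30/35] ≈ [0.1429, 0.8571]
H = -((5/35)·log₂(5/35) + (30/35)·log₂(30/35))
  = 0.5917 bits

0.5917 bits


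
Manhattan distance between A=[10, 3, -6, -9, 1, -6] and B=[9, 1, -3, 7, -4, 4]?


d = |10-9| + |3-1| + |-6+ 3| + |-9-7| + |1+ 4| + |-6-4|
  = 1 + 2 + 3 + 16 + 5 + 10
  = 37

37


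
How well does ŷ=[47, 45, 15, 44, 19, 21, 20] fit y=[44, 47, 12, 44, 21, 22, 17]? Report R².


ȳ = 29.5714
SS_res = Σ(y-ŷ)² = 36
SS_tot = Σ(y-ȳ)² = 1317.71
R² = 1 - SS_res/SS_tot = 1 - 0.0273 = 0.9727

0.9727


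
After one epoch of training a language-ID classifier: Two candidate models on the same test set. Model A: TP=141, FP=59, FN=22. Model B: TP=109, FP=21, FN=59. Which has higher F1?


Model A: P=141/200=0.705, R=141/163=0.865, F1=2PR/(P+R)=2TP/(2TP+FP+FN)=282/363=0.7769
Model B: P=109/130=0.8385, R=109/168=0.6488, F1=2PR/(P+R)=2TP/(2TP+FP+FN)=218/298=0.7315
0.7769 > 0.7315 → Model A

Model A


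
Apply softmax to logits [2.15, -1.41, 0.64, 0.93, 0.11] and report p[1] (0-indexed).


Exponentials: e^2.15=8.5849, e^-1.41=0.2441, e^0.64=1.8965, e^0.93=2.5345, e^0.11=1.1163
Sum = 14.3763
Softmax = [0.5972, 0.017, 0.1319, 0.1763, 0.0776]
p[1] = 0.2441/14.3763 = 0.017

0.017


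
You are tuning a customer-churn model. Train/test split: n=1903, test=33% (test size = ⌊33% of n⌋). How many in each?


Test = ⌊1903·33/100⌋ = 627
Train = 1903 - 627 = 1276

Train: 1276, Test: 627


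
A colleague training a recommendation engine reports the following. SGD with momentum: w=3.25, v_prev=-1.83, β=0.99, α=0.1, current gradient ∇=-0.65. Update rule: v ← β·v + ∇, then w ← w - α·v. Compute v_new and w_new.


v_new = 0.99·-1.83 - 0.65 = -1.8117 - 0.65 = -2.4617
w_new = 3.25 - 0.1·-2.4617 = 3.25 + 0.24617 = 3.49617

v_new=-2.4617, w_new=3.49617


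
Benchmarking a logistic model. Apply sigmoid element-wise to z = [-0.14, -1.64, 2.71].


σ(-0.14) = 1/(1+e^0.14) = 0.4651
σ(-1.64) = 1/(1+e^1.64) = 0.1625
σ(2.71) = 1/(1+e^-2.71) = 0.9376
result = [0.4651, 0.1625, 0.9376]

[0.4651, 0.1625, 0.9376]


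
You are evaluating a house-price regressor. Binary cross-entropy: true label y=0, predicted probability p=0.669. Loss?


BCE = -[y·ln(p) + (1-y)·ln(1-p)]
= -0 - 1·ln(1-0.669)
= -ln(0.331) = 1.1056

1.1056


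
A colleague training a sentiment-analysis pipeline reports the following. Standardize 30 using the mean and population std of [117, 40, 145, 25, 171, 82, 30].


μ = 87.1429, σ = 54.3098
z = (30 - 87.1429)/54.3098 = -1.0522

-1.0522


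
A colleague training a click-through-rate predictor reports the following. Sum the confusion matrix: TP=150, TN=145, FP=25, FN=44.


Total = TP + TN + FP + FN
= 150 + 145 + 25 + 44
= 364
(Predicted positive: 175, predicted negative: 189)

364


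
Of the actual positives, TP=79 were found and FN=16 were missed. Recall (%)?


Recall = TP/(TP+FN)
= 79/(79+16)
= 79/95 = 83.16%

83.16%


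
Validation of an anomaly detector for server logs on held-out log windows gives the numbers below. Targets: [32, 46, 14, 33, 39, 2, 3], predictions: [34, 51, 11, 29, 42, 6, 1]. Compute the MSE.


Squared errors: (32-34)²=4, (46-51)²=25, (14-11)²=9, (33-29)²=16, (39-42)²=9, (2-6)²=16, (3-1)²=4
Sum = 83
MSE = 83/7 = 83/7

83/7


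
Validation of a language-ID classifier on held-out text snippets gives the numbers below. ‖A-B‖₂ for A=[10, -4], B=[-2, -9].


d = √((10+ 2)² + (-4+ 9)²)
  = √(144 + 25)
  = √169 = 13.0

13.0


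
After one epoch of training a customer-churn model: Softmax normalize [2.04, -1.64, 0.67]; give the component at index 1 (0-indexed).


Exponentials: e^2.04=7.6906, e^-1.64=0.194, e^0.67=1.9542
Sum = 9.8388
Softmax = [0.7817, 0.0197, 0.1986]
p[1] = 0.194/9.8388 = 0.0197

0.0197


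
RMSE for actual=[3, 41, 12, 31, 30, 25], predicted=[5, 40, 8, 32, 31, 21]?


MSE = 39/6 = 6.5
RMSE = √(39/6) = 2.5495

2.5495


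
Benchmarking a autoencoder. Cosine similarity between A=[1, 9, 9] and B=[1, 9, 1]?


A·B = 1·1 + 9·9 + 9·1 = 91
‖A‖ = √163 = 12.7671, ‖B‖ = √83 = 9.1104
cos = 91/(√163·√83) = 91/√13529 = 0.7824

0.7824


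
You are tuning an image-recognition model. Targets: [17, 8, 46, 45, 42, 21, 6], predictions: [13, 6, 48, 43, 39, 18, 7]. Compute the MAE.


Absolute errors: |17-13|=4, |8-6|=2, |46-48|=2, |45-43|=2, |42-39|=3, |21-18|=3, |6-7|=1
Sum = 17
MAE = 17/7 = 17/7

17/7


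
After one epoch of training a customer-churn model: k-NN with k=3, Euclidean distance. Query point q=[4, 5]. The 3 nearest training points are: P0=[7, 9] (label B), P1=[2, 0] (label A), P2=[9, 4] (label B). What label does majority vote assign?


d(q,P0) = 5.0  (label B)
d(q,P1) = 5.3852  (label A)
d(q,P2) = 5.099  (label B)
Votes: A=1, B=2
Majority → B

B


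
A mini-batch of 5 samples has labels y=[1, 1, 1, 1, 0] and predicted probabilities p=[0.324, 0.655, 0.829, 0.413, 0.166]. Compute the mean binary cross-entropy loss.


L[0] = -ln(0.324) = 1.127
L[1] = -ln(0.655) = 0.4231
L[2] = -ln(0.829) = 0.1875
L[3] = -ln(0.413) = 0.8843
L[4] = -ln(1-0.166) = -ln(0.834) = 0.1815
mean = (1.127 + 0.4231 + 0.1875 + 0.8843 + 0.1815)/5 = 0.5607

0.5607


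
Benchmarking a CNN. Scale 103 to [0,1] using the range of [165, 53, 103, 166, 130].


min=53, max=166
(103-53)/(166-53) = 50/113 = 0.4425

0.4425


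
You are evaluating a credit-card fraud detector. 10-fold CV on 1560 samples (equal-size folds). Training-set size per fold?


Fold size = 1560/10 = 156
Training per fold = 1560 - 156 = 1404

1404


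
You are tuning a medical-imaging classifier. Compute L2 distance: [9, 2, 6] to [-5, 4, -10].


d = √((9+ 5)² + (2-4)² + (6+ 10)²)
  = √(196 + 4 + 256)
  = √456 = 21.3542

21.3542


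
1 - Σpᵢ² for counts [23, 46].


Probabilities: [23/69, 46/69] ≈ [0.3333, 0.6667]
Σpᵢ² = (529 + 2116)/69² = 2645/4761
Gini = 1 - Σpᵢ² = 1 - 2645/4761 = 0.4444

0.4444


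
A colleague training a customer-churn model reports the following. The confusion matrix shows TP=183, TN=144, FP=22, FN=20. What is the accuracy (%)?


Accuracy = (TP+TN)/(TP+TN+FP+FN)
= (183+144)/(369)
= 327/369 = 88.62%

88.62%


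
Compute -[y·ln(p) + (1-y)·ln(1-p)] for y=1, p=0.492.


BCE = -[y·ln(p) + (1-y)·ln(1-p)]
= -1·ln(0.492) - 0
= -ln(0.492) = 0.7093

0.7093


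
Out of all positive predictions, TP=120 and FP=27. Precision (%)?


Precision = TP/(TP+FP)
= 120/(120+27)
= 120/147 = 81.63%

81.63%


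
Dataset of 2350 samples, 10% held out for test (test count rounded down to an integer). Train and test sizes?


Test = ⌊2350·10/100⌋ = 235
Train = 2350 - 235 = 2115

Train: 2115, Test: 235


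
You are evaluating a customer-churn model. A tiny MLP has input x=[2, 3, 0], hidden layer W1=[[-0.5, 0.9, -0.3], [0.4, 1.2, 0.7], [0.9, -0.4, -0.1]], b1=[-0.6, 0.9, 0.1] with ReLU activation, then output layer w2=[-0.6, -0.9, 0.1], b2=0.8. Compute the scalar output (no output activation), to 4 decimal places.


z1[0] = (-0.5)·(2) + (0.9)·(3) + (-0.3)·(0) - 0.6 = 1.1
z1[1] = (0.4)·(2) + (1.2)·(3) + (0.7)·(0) + 0.9 = 5.3
z1[2] = (0.9)·(2) + (-0.4)·(3) + (-0.1)·(0) + 0.1 = 0.7
h = ReLU(z1) = [1.1, 5.3, 0.7]
output = (-0.6)·(1.1) + (-0.9)·(5.3) + (0.1)·(0.7) + 0.8 = -4.56

-4.56


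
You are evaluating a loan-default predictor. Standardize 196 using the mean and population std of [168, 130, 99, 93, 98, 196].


μ = 130.6667, σ = 39.0541
z = (196 - 130.6667)/39.0541 = 1.6729

1.6729


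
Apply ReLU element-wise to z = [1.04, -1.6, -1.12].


ReLU(1.04) = max(0, 1.04) = 1.04
ReLU(-1.6) = max(0, -1.6) = 0.0
ReLU(-1.12) = max(0, -1.12) = 0.0
result = [1.04, 0.0, 0.0]

[1.04, 0.0, 0.0]


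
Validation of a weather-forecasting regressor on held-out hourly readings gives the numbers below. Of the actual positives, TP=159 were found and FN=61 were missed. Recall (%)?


Recall = TP/(TP+FN)
= 159/(159+61)
= 159/220 = 72.27%

72.27%


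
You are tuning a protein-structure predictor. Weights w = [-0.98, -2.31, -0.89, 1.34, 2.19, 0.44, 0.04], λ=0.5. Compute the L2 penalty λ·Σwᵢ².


‖w‖₂² = (-0.98)² + (-2.31)² + (-0.89)² + (1.34)² + (2.19)² + (0.44)² + (0.04)²
     = 0.9604 + 5.3361 + 0.7921 + 1.7956 + 4.7961 + 0.1936 + 0.0016
     = 13.8755
λ·‖w‖₂² = 0.5·13.8755 = 6.93775

6.93775


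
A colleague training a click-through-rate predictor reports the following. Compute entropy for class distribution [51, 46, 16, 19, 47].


Probabilities: [51/179, 46/179, 16/179, 19/179, 47/179] ≈ [0.2849, 0.257, 0.0894, 0.1061, 0.2626]
H = -((51/179)·log₂(51/179) + (46/179)·log₂(46/179) + (16/179)·log₂(16/179) + (19/179)·log₂(19/179) + (47/179)·log₂(47/179))
  = 2.1813 bits

2.1813 bits


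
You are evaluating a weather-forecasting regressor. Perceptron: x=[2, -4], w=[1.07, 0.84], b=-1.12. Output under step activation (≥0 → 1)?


z = (2)·(1.07) + (-4)·(0.84) - 1.12
  = -2.34
step(z) = 0 (z<0)

0


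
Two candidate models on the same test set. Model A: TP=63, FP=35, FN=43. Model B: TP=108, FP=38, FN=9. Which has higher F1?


Model A: P=63/98=0.6429, R=63/106=0.5943, F1=2PR/(P+R)=2TP/(2TP+FP+FN)=126/204=0.6176
Model B: P=108/146=0.7397, R=108/117=0.9231, F1=2PR/(P+R)=2TP/(2TP+FP+FN)=216/263=0.8213
0.6176 < 0.8213 → Model B

Model B


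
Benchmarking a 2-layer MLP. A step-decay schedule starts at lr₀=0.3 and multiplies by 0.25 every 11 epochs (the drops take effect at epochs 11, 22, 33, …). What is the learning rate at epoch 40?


n_drops = ⌊40/11⌋ = 3
lr = 0.3·0.25^3 = 0.3·0.015625 = 0.0046875

0.0046875


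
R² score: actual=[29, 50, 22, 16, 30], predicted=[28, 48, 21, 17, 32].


ȳ = 29.4
SS_res = Σ(y-ŷ)² = 11
SS_tot = Σ(y-ȳ)² = 659.2
R² = 1 - SS_res/SS_tot = 1 - 0.0167 = 0.9833

0.9833


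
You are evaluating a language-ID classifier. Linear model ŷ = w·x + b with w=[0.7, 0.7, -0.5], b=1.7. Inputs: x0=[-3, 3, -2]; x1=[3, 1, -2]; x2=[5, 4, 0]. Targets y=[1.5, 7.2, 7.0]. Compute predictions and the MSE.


ŷ0 = (0.7)·(-3) + (0.7)·(3) + (-0.5)·(-2) + 1.7 = 2.7
ŷ1 = (0.7)·(3) + (0.7)·(1) + (-0.5)·(-2) + 1.7 = 5.5
ŷ2 = (0.7)·(5) + (0.7)·(4) + (-0.5)·(0) + 1.7 = 8.0
errors² = [1.44, 2.89, 1.0]
MSE = 5.3300/3 = 1.7767

1.7767


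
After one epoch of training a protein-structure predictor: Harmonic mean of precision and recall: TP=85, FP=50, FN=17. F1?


Precision = 85/135 = 0.6296
Recall = 85/102 = 0.8333
F1 = 2·P·R/(P+R) = 2·TP/(2·TP+FP+FN) = 170/(170+50+17) = 170/237 = 0.7173

0.7173


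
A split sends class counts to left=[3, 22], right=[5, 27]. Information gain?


Parent = [8, 49], H_parent = 0.5852
H_left = 0.5294 (n=25), H_right = 0.6253 (n=32)
H_children = (25/57)·0.5294 + (32/57)·0.6253 = 0.5832
IG = 0.5852 - 0.5832 = 0.002

0.002


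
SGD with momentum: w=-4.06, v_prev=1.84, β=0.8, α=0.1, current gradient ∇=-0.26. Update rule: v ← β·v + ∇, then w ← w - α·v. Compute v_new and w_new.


v_new = 0.8·1.84 - 0.26 = 1.472 - 0.26 = 1.212
w_new = -4.06 - 0.1·1.212 = -4.06 - 0.1212 = -4.1812

v_new=1.212, w_new=-4.1812


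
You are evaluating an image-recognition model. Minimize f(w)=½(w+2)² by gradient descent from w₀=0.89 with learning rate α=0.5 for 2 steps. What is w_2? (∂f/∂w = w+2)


step 1: grad = 0.89+2 = 2.89; w = 0.89 - 0.5·(2.89) = -0.555
step 2: grad = -0.555+2 = 1.445; w = -0.555 - 0.5·(1.445) = -1.2775

-1.2775


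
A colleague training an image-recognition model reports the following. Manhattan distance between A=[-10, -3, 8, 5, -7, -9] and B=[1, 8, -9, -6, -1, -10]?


d = |-10-1| + |-3-8| + |8+ 9| + |5+ 6| + |-7+ 1| + |-9+ 10|
  = 11 + 11 + 17 + 11 + 6 + 1
  = 57

57


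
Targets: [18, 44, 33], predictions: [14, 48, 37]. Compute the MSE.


Squared errors: (18-14)²=16, (44-48)²=16, (33-37)²=16
Sum = 48
MSE = 48/3 = 16

16


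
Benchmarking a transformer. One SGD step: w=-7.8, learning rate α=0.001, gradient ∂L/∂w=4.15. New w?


w_new = w - α·∇
= -7.8 - 0.001·4.15
= -7.8 - 0.00415
= -7.80415

-7.80415


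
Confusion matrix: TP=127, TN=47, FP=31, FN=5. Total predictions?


Total = TP + TN + FP + FN
= 127 + 47 + 31 + 5
= 210
(Predicted positive: 158, predicted negative: 52)

210


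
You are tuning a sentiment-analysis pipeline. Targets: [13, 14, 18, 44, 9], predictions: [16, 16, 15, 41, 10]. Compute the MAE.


Absolute errors: |13-16|=3, |14-16|=2, |18-15|=3, |44-41|=3, |9-10|=1
Sum = 12
MAE = 12/5 = 12/5

12/5


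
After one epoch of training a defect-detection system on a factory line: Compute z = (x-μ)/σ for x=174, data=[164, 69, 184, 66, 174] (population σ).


μ = 131.4, σ = 52.5646
z = (174 - 131.4)/52.5646 = 0.8104

0.8104


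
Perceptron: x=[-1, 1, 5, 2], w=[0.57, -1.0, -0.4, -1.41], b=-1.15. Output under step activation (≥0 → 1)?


z = (-1)·(0.57) + (1)·(-1.0) + (5)·(-0.4) + (2)·(-1.41) - 1.15
  = -7.54
step(z) = 0 (z<0)

0


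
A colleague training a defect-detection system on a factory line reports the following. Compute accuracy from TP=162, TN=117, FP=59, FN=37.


Accuracy = (TP+TN)/(TP+TN+FP+FN)
= (162+117)/(375)
= 279/375 = 74.4%

74.4%


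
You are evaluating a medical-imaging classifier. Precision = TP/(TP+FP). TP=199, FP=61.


Precision = TP/(TP+FP)
= 199/(199+61)
= 199/260 = 76.54%

76.54%


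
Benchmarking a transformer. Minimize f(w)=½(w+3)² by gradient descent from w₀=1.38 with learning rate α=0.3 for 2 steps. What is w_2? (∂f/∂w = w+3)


step 1: grad = 1.38+3 = 4.38; w = 1.38 - 0.3·(4.38) = 0.066
step 2: grad = 0.066+3 = 3.066; w = 0.066 - 0.3·(3.066) = -0.8538

-0.8538


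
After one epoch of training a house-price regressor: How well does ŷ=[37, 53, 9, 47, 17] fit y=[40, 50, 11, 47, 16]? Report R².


ȳ = 32.8
SS_res = Σ(y-ŷ)² = 23
SS_tot = Σ(y-ȳ)² = 1306.8
R² = 1 - SS_res/SS_tot = 1 - 0.0176 = 0.9824

0.9824


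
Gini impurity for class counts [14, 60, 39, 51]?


Probabilities: [14/164, 60/164, 39/164, 51/164] ≈ [0.0854, 0.3659, 0.2378, 0.311]
Σpᵢ² = (196 + 3600 + 1521 + 2601)/164² = 7918/26896
Gini = 1 - Σpᵢ² = 1 - 7918/26896 = 0.7056

0.7056


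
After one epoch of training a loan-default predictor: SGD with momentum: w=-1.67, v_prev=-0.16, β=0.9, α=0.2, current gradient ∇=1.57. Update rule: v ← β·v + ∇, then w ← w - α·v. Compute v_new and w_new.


v_new = 0.9·-0.16 + 1.57 = -0.144 + 1.57 = 1.426
w_new = -1.67 - 0.2·1.426 = -1.67 - 0.2852 = -1.9552

v_new=1.426, w_new=-1.9552


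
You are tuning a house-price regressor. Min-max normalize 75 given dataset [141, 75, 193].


min=75, max=193
(75-75)/(193-75) = 0/118 = 0.0

0.0


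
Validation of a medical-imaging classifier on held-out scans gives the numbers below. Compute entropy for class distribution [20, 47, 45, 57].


Probabilities: [20/169, 47/169, 45/169, 57/169] ≈ [0.1183, 0.2781, 0.2663, 0.3373]
H = -((20/169)·log₂(20/169) + (47/169)·log₂(47/169) + (45/169)·log₂(45/169) + (57/169)·log₂(57/169))
  = 1.915 bits

1.915 bits


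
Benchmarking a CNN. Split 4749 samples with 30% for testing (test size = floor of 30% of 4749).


Test = ⌊4749·30/100⌋ = 1424
Train = 4749 - 1424 = 3325

Train: 3325, Test: 1424


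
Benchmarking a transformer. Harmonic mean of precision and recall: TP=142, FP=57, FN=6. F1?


Precision = 142/199 = 0.7136
Recall = 142/148 = 0.9595
F1 = 2·P·R/(P+R) = 2·TP/(2·TP+FP+FN) = 284/(284+57+6) = 284/347 = 0.8184

0.8184


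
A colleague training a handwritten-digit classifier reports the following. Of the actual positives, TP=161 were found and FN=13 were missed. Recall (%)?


Recall = TP/(TP+FN)
= 161/(161+13)
= 161/174 = 92.53%

92.53%


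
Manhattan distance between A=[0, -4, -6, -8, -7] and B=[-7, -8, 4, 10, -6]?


d = |0+ 7| + |-4+ 8| + |-6-4| + |-8-10| + |-7+ 6|
  = 7 + 4 + 10 + 18 + 1
  = 40

40


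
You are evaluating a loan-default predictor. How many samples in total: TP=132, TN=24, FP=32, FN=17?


Total = TP + TN + FP + FN
= 132 + 24 + 32 + 17
= 205
(Predicted positive: 164, predicted negative: 41)

205


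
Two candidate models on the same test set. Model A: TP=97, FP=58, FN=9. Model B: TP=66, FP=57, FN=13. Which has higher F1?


Model A: P=97/155=0.6258, R=97/106=0.9151, F1=2PR/(P+R)=2TP/(2TP+FP+FN)=194/261=0.7433
Model B: P=66/123=0.5366, R=66/79=0.8354, F1=2PR/(P+R)=2TP/(2TP+FP+FN)=132/202=0.6535
0.7433 > 0.6535 → Model A

Model A


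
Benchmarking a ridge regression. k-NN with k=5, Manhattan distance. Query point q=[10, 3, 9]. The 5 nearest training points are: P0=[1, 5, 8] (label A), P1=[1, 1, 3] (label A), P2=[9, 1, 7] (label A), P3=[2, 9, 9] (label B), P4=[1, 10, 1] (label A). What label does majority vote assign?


d(q,P0) = 12  (label A)
d(q,P1) = 17  (label A)
d(q,P2) = 5  (label A)
d(q,P3) = 14  (label B)
d(q,P4) = 24  (label A)
Votes: A=4, B=1
Majority → A

A


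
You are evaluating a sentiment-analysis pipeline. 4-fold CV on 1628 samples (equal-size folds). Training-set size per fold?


Fold size = 1628/4 = 407
Training per fold = 1628 - 407 = 1221

1221


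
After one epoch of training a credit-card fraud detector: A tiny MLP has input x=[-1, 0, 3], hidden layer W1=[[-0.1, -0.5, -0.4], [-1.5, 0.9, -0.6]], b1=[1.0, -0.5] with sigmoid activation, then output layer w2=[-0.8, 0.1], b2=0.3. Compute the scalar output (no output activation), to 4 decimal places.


z1[0] = (-0.1)·(-1) + (-0.5)·(0) + (-0.4)·(3) + 1.0 = -0.1
z1[1] = (-1.5)·(-1) + (0.9)·(0) + (-0.6)·(3) - 0.5 = -0.8
h = sigmoid(z1) = [0.475, 0.31]
output = (-0.8)·(0.475) + (0.1)·(0.31) + 0.3 = -0.049

-0.049


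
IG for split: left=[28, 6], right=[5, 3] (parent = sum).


Parent = [33, 9], H_parent = 0.7496
H_left = 0.6723 (n=34), H_right = 0.9544 (n=8)
H_children = (34/42)·0.6723 + (8/42)·0.9544 = 0.726
IG = 0.7496 - 0.726 = 0.0236

0.0236


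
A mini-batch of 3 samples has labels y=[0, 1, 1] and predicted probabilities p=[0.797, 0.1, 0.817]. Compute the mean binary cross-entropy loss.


L[0] = -ln(1-0.797) = -ln(0.203) = 1.5945
L[1] = -ln(0.1) = 2.3026
L[2] = -ln(0.817) = 0.2021
mean = (1.5945 + 2.3026 + 0.2021)/3 = 1.3664

1.3664


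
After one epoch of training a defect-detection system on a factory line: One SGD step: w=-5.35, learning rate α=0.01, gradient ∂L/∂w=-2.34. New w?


w_new = w - α·∇
= -5.35 - 0.01·-2.34
= -5.35 + 0.0234
= -5.3266

-5.3266


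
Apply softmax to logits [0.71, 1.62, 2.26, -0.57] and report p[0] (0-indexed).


Exponentials: e^0.71=2.034, e^1.62=5.0531, e^2.26=9.5831, e^-0.57=0.5655
Sum = 17.2357
Softmax = [0.118, 0.2932, 0.556, 0.0328]
p[0] = 2.034/17.2357 = 0.118

0.118


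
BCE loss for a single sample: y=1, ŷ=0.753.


BCE = -[y·ln(p) + (1-y)·ln(1-p)]
= -1·ln(0.753) - 0
= -ln(0.753) = 0.2837

0.2837


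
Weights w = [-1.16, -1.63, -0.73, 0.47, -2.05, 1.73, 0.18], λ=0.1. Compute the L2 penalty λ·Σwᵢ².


‖w‖₂² = (-1.16)² + (-1.63)² + (-0.73)² + (0.47)² + (-2.05)² + (1.73)² + (0.18)²
     = 1.3456 + 2.6569 + 0.5329 + 0.2209 + 4.2025 + 2.9929 + 0.0324
     = 11.9841
λ·‖w‖₂² = 0.1·11.9841 = 1.19841

1.19841


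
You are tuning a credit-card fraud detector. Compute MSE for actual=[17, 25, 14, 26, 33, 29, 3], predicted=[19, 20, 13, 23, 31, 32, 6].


Squared errors: (17-19)²=4, (25-20)²=25, (14-13)²=1, (26-23)²=9, (33-31)²=4, (29-32)²=9, (3-6)²=9
Sum = 61
MSE = 61/7 = 61/7

61/7


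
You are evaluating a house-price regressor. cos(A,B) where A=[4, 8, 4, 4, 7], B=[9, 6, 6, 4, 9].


A·B = 4·9 + 8·6 + 4·6 + 4·4 + 7·9 = 187
‖A‖ = √161 = 12.6886, ‖B‖ = √250 = 15.8114
cos = 187/(√161·√250) = 187/√40250 = 0.9321

0.9321


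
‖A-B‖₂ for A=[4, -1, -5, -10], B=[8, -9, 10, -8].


d = √((4-8)² + (-1+ 9)² + (-5-10)² + (-10+ 8)²)
  = √(16 + 64 + 225 + 4)
  = √309 = 17.5784

17.5784


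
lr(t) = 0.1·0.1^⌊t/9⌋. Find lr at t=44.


n_drops = ⌊44/9⌋ = 4
lr = 0.1·0.1^4 = 0.1·0.0001 = 0.00001

0.00001


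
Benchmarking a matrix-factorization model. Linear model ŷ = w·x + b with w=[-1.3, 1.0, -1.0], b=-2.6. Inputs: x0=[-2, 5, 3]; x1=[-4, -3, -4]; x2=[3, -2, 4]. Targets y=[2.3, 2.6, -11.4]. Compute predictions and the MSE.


ŷ0 = (-1.3)·(-2) + (1.0)·(5) + (-1.0)·(3) - 2.6 = 2.0
ŷ1 = (-1.3)·(-4) + (1.0)·(-3) + (-1.0)·(-4) - 2.6 = 3.6
ŷ2 = (-1.3)·(3) + (1.0)·(-2) + (-1.0)·(4) - 2.6 = -12.5
errors² = [0.09, 1.0, 1.21]
MSE = 2.3000/3 = 0.7667

0.7667


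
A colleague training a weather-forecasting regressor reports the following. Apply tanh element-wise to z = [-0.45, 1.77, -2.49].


tanh(-0.45) = -0.4219
tanh(1.77) = 0.9436
tanh(-2.49) = -0.9863
result = [-0.4219, 0.9436, -0.9863]

[-0.4219, 0.9436, -0.9863]


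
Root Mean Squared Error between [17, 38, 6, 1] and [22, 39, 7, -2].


MSE = 36/4 = 9
RMSE = √(36/4) = 3.0

3.0


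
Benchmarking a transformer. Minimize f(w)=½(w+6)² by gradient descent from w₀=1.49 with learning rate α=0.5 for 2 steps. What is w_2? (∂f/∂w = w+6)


step 1: grad = 1.49+6 = 7.49; w = 1.49 - 0.5·(7.49) = -2.255
step 2: grad = -2.255+6 = 3.745; w = -2.255 - 0.5·(3.745) = -4.1275

-4.1275


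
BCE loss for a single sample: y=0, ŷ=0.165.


BCE = -[y·ln(p) + (1-y)·ln(1-p)]
= -0 - 1·ln(1-0.165)
= -ln(0.835) = 0.1803

0.1803


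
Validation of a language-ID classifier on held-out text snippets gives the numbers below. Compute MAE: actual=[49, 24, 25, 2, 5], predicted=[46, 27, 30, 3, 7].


Absolute errors: |49-46|=3, |24-27|=3, |25-30|=5, |2-3|=1, |5-7|=2
Sum = 14
MAE = 14/5 = 14/5

14/5


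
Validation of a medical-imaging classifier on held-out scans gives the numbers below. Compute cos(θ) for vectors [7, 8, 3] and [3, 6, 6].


A·B = 7·3 + 8·6 + 3·6 = 87
‖A‖ = √122 = 11.0454, ‖B‖ = √81 = 9
cos = 87/(√122·√81) = 87/√9882 = 0.8752

0.8752


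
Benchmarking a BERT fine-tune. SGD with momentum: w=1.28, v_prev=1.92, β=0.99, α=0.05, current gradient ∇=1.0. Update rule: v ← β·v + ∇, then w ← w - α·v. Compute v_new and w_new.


v_new = 0.99·1.92 + 1.0 = 1.9008 + 1.0 = 2.9008
w_new = 1.28 - 0.05·2.9008 = 1.28 - 0.14504 = 1.13496

v_new=2.9008, w_new=1.13496


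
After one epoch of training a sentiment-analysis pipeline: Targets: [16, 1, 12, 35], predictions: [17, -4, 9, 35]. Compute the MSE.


Squared errors: (16-17)²=1, (1+ 4)²=25, (12-9)²=9, (35-35)²=0
Sum = 35
MSE = 35/4 = 35/4

35/4


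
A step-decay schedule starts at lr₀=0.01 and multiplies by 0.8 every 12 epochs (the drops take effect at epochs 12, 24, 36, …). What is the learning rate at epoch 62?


n_drops = ⌊62/12⌋ = 5
lr = 0.01·0.8^5 = 0.01·0.32768 = 0.0032768

0.0032768


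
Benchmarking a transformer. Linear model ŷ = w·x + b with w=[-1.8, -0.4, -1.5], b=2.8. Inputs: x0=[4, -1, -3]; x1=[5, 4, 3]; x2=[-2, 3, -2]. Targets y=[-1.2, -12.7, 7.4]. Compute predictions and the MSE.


ŷ0 = (-1.8)·(4) + (-0.4)·(-1) + (-1.5)·(-3) + 2.8 = 0.5
ŷ1 = (-1.8)·(5) + (-0.4)·(4) + (-1.5)·(3) + 2.8 = -12.3
ŷ2 = (-1.8)·(-2) + (-0.4)·(3) + (-1.5)·(-2) + 2.8 = 8.2
errors² = [2.89, 0.16, 0.64]
MSE = 3.6900/3 = 1.23

1.23


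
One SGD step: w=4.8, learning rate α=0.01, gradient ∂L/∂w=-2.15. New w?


w_new = w - α·∇
= 4.8 - 0.01·-2.15
= 4.8 + 0.0215
= 4.8215

4.8215


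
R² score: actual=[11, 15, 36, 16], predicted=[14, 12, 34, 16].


ȳ = 19.5
SS_res = Σ(y-ŷ)² = 22
SS_tot = Σ(y-ȳ)² = 377
R² = 1 - SS_res/SS_tot = 1 - 0.0584 = 0.9416

0.9416


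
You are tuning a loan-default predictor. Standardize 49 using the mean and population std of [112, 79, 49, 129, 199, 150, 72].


μ = 112.8571, σ = 47.7417
z = (49 - 112.8571)/47.7417 = -1.3376

-1.3376


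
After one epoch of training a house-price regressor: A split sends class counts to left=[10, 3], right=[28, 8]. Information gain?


Parent = [38, 11], H_parent = 0.7683
H_left = 0.7793 (n=13), H_right = 0.7642 (n=36)
H_children = (13/49)·0.7793 + (36/49)·0.7642 = 0.7682
IG = 0.7683 - 0.7682 = 0.0001

0.0001


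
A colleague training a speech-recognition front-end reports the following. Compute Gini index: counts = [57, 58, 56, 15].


Probabilities: [57/186, 58/186, 56/186, 15/186] ≈ [0.3065, 0.3118, 0.3011, 0.0806]
Σpᵢ² = (3249 + 3364 + 3136 + 225)/186² = 9974/34596
Gini = 1 - Σpᵢ² = 1 - 9974/34596 = 0.7117

0.7117


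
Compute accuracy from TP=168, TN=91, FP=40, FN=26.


Accuracy = (TP+TN)/(TP+TN+FP+FN)
= (168+91)/(325)
= 259/325 = 79.69%

79.69%


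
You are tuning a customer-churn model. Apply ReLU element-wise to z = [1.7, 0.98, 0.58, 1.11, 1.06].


ReLU(1.7) = max(0, 1.7) = 1.7
ReLU(0.98) = max(0, 0.98) = 0.98
ReLU(0.58) = max(0, 0.58) = 0.58
ReLU(1.11) = max(0, 1.11) = 1.11
ReLU(1.06) = max(0, 1.06) = 1.06
result = [1.7, 0.98, 0.58, 1.11, 1.06]

[1.7, 0.98, 0.58, 1.11, 1.06]


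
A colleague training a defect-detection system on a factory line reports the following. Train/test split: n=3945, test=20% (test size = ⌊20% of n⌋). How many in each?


Test = ⌊3945·20/100⌋ = 789
Train = 3945 - 789 = 3156

Train: 3156, Test: 789


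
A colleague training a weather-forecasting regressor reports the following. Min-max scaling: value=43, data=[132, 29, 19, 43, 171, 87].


min=19, max=171
(43-19)/(171-19) = 24/152 = 0.1579

0.1579


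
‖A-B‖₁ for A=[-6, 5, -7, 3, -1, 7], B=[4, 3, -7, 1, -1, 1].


d = |-6-4| + |5-3| + |-7+ 7| + |3-1| + |-1+ 1| + |7-1|
  = 10 + 2 + 0 + 2 + 0 + 6
  = 20

20


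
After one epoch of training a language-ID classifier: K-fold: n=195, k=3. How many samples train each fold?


Fold size = 195/3 = 65
Training per fold = 195 - 65 = 130

130


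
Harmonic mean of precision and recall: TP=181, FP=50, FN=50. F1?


Precision = 181/231 = 0.7835
Recall = 181/231 = 0.7835
F1 = 2·P·R/(P+R) = 2·TP/(2·TP+FP+FN) = 362/(362+50+50) = 362/462 = 0.7835

0.7835


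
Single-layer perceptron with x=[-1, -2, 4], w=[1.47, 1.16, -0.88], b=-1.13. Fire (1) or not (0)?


z = (-1)·(1.47) + (-2)·(1.16) + (4)·(-0.88) - 1.13
  = -8.44
step(z) = 0 (z<0)

0


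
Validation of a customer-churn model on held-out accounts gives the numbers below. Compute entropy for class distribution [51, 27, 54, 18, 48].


Probabilities: [51/198, 27/198, 54/198, 18/198, 48/198] ≈ [0.2576, 0.1364, 0.2727, 0.0909, 0.2424]
H = -((51/198)·log₂(51/198) + (27/198)·log₂(27/198) + (54/198)·log₂(54/198) + (18/198)·log₂(18/198) + (48/198)·log₂(48/198))
  = 2.2174 bits

2.2174 bits


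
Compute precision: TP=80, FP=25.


Precision = TP/(TP+FP)
= 80/(80+25)
= 80/105 = 76.19%

76.19%


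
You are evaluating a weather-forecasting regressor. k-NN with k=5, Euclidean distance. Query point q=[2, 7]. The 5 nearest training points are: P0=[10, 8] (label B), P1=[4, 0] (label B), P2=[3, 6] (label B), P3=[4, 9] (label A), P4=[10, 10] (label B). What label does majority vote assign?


d(q,P0) = 8.0623  (label B)
d(q,P1) = 7.2801  (label B)
d(q,P2) = 1.4142  (label B)
d(q,P3) = 2.8284  (label A)
d(q,P4) = 8.544  (label B)
Votes: A=1, B=4
Majority → B

B


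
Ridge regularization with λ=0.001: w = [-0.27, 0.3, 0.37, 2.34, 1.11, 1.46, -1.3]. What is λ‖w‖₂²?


‖w‖₂² = (-0.27)² + (0.3)² + (0.37)² + (2.34)² + (1.11)² + (1.46)² + (-1.3)²
     = 0.0729 + 0.09 + 0.1369 + 5.4756 + 1.2321 + 2.1316 + 1.69
     = 10.8291
λ·‖w‖₂² = 0.001·10.8291 = 0.010829

0.010829


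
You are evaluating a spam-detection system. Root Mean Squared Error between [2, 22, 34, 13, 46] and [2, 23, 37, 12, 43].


MSE = 20/5 = 4
RMSE = √(20/5) = 2.0

2.0


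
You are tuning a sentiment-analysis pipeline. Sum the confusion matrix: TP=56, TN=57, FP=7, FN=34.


Total = TP + TN + FP + FN
= 56 + 57 + 7 + 34
= 154
(Predicted positive: 63, predicted negative: 91)

154


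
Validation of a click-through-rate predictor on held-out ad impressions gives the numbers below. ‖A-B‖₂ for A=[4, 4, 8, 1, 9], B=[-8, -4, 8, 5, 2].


d = √((4+ 8)² + (4+ 4)² + (8-8)² + (1-5)² + (9-2)²)
  = √(144 + 64 + 0 + 16 + 49)
  = √273 = 16.5227

16.5227


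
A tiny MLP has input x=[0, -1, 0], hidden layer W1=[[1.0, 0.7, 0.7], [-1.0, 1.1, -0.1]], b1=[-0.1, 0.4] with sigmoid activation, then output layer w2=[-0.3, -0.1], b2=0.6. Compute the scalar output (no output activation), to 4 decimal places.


z1[0] = (1.0)·(0) + (0.7)·(-1) + (0.7)·(0) - 0.1 = -0.8
z1[1] = (-1.0)·(0) + (1.1)·(-1) + (-0.1)·(0) + 0.4 = -0.7
h = sigmoid(z1) = [0.31, 0.3318]
output = (-0.3)·(0.31) + (-0.1)·(0.3318) + 0.6 = 0.4738

0.4738


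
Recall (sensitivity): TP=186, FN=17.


Recall = TP/(TP+FN)
= 186/(186+17)
= 186/203 = 91.63%

91.63%


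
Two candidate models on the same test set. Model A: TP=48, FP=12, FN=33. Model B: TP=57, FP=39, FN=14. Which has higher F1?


Model A: P=48/60=0.8, R=48/81=0.5926, F1=2PR/(P+R)=2TP/(2TP+FP+FN)=96/141=0.6809
Model B: P=57/96=0.5938, R=57/71=0.8028, F1=2PR/(P+R)=2TP/(2TP+FP+FN)=114/167=0.6826
0.6809 < 0.6826 → Model B

Model B


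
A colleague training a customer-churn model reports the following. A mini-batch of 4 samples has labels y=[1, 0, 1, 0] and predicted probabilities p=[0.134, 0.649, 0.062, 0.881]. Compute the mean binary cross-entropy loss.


L[0] = -ln(0.134) = 2.0099
L[1] = -ln(1-0.649) = -ln(0.351) = 1.047
L[2] = -ln(0.062) = 2.7806
L[3] = -ln(1-0.881) = -ln(0.119) = 2.1286
mean = (2.0099 + 1.047 + 2.7806 + 2.1286)/4 = 1.9915

1.9915


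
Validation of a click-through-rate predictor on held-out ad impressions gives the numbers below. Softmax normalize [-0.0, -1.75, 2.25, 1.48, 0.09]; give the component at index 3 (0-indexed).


Exponentials: e^-0.0=1, e^-1.75=0.1738, e^2.25=9.4877, e^1.48=4.3929, e^0.09=1.0942
Sum = 16.1486
Softmax = [0.0619, 0.0108, 0.5875, 0.272, 0.0678]
p[3] = 4.3929/16.1486 = 0.272

0.272


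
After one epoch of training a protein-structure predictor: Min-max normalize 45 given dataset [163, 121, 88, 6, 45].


min=6, max=163
(45-6)/(163-6) = 39/157 = 0.2484

0.2484


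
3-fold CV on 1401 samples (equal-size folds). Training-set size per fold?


Fold size = 1401/3 = 467
Training per fold = 1401 - 467 = 934

934


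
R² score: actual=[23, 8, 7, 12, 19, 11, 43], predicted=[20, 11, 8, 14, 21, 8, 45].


ȳ = 17.5714
SS_res = Σ(y-ŷ)² = 40
SS_tot = Σ(y-ȳ)² = 955.71
R² = 1 - SS_res/SS_tot = 1 - 0.0419 = 0.9581

0.9581


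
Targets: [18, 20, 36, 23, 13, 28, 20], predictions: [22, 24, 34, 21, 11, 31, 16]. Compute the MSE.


Squared errors: (18-22)²=16, (20-24)²=16, (36-34)²=4, (23-21)²=4, (13-11)²=4, (28-31)²=9, (20-16)²=16
Sum = 69
MSE = 69/7 = 69/7

69/7


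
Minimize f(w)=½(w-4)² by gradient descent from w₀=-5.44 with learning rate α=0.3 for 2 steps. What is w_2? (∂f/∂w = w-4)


step 1: grad = -5.44-4 = -9.44; w = -5.44 - 0.3·(-9.44) = -2.608
step 2: grad = -2.608-4 = -6.608; w = -2.608 - 0.3·(-6.608) = -0.6256

-0.6256


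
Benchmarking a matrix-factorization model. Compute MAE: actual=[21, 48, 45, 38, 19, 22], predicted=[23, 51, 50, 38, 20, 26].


Absolute errors: |21-23|=2, |48-51|=3, |45-50|=5, |38-38|=0, |19-20|=1, |22-26|=4
Sum = 15
MAE = 15/6 = 5/2

5/2


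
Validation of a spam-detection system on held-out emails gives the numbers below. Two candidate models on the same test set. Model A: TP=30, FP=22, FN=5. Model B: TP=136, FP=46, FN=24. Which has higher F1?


Model A: P=30/52=0.5769, R=30/35=0.8571, F1=2PR/(P+R)=2TP/(2TP+FP+FN)=60/87=0.6897
Model B: P=136/182=0.7473, R=136/160=0.85, F1=2PR/(P+R)=2TP/(2TP+FP+FN)=272/342=0.7953
0.6897 < 0.7953 → Model B

Model B


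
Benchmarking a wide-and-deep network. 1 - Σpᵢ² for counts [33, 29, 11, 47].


Probabilities: [33/120, 29/120, 11/120, 47/120] ≈ [0.275, 0.2417, 0.0917, 0.3917]
Σpᵢ² = (1089 + 841 + 121 + 2209)/120² = 4260/14400
Gini = 1 - Σpᵢ² = 1 - 4260/14400 = 0.7042

0.7042


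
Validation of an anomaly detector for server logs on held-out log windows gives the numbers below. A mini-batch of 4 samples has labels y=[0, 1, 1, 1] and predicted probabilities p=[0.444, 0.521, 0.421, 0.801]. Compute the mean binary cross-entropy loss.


L[0] = -ln(1-0.444) = -ln(0.556) = 0.587
L[1] = -ln(0.521) = 0.652
L[2] = -ln(0.421) = 0.8651
L[3] = -ln(0.801) = 0.2219
mean = (0.587 + 0.652 + 0.8651 + 0.2219)/4 = 0.5815

0.5815


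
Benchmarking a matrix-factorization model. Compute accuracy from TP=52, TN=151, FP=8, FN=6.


Accuracy = (TP+TN)/(TP+TN+FP+FN)
= (52+151)/(217)
= 203/217 = 93.55%

93.55%


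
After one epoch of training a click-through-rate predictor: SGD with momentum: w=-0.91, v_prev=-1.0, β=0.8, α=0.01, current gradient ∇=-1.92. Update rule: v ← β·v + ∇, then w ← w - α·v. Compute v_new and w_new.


v_new = 0.8·-1.0 - 1.92 = -0.8 - 1.92 = -2.72
w_new = -0.91 - 0.01·-2.72 = -0.91 + 0.0272 = -0.8828

v_new=-2.72, w_new=-0.8828


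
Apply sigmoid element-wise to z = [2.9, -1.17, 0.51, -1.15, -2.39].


σ(2.9) = 1/(1+e^-2.9) = 0.9478
σ(-1.17) = 1/(1+e^1.17) = 0.2369
σ(0.51) = 1/(1+e^-0.51) = 0.6248
σ(-1.15) = 1/(1+e^1.15) = 0.2405
σ(-2.39) = 1/(1+e^2.39) = 0.0839
result = [0.9478, 0.2369, 0.6248, 0.2405, 0.0839]

[0.9478, 0.2369, 0.6248, 0.2405, 0.0839]


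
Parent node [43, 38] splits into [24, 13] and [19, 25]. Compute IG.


Parent = [43, 38], H_parent = 0.9972
H_left = 0.9353 (n=37), H_right = 0.9865 (n=44)
H_children = (37/81)·0.9353 + (44/81)·0.9865 = 0.9631
IG = 0.9972 - 0.9631 = 0.0341

0.0341


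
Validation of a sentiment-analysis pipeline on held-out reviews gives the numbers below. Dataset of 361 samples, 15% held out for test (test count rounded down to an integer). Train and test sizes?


Test = ⌊361·15/100⌋ = 54
Train = 361 - 54 = 307

Train: 307, Test: 54


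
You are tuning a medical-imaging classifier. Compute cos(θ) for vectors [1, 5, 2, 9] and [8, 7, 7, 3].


A·B = 1·8 + 5·7 + 2·7 + 9·3 = 84
‖A‖ = √111 = 10.5357, ‖B‖ = √171 = 13.0767
cos = 84/(√111·√171) = 84/√18981 = 0.6097

0.6097


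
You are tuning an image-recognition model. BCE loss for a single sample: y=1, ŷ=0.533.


BCE = -[y·ln(p) + (1-y)·ln(1-p)]
= -1·ln(0.533) - 0
= -ln(0.533) = 0.6292

0.6292


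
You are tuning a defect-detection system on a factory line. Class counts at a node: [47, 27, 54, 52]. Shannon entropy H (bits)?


Probabilities: [47/180, 27/180, 54/180, 52/180] ≈ [0.2611, 0.15, 0.3, 0.2889]
H = -((47/180)·log₂(47/180) + (27/180)·log₂(27/180) + (54/180)·log₂(54/180) + (52/180)·log₂(52/180))
  = 1.955 bits

1.955 bits


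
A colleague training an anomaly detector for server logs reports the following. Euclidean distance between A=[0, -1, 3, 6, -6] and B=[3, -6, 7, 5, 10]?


d = √((0-3)² + (-1+ 6)² + (3-7)² + (6-5)² + (-6-10)²)
  = √(9 + 25 + 16 + 1 + 256)
  = √307 = 17.5214

17.5214


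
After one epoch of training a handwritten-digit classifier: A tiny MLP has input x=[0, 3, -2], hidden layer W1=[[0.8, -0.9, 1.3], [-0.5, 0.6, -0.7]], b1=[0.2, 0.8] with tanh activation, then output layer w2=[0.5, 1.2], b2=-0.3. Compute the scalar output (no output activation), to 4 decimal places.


z1[0] = (0.8)·(0) + (-0.9)·(3) + (1.3)·(-2) + 0.2 = -5.1
z1[1] = (-0.5)·(0) + (0.6)·(3) + (-0.7)·(-2) + 0.8 = 4.0
h = tanh(z1) = [-0.9999, 0.9993]
output = (0.5)·(-0.9999) + (1.2)·(0.9993) - 0.3 = 0.3992

0.3992


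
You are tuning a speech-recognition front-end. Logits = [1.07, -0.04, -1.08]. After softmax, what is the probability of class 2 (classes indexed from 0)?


Exponentials: e^1.07=2.9154, e^-0.04=0.9608, e^-1.08=0.3396
Sum = 4.2158
Softmax = [0.6915, 0.2279, 0.0806]
p[2] = 0.3396/4.2158 = 0.0806

0.0806


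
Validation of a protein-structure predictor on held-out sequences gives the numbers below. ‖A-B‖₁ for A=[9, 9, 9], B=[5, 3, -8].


d = |9-5| + |9-3| + |9+ 8|
  = 4 + 6 + 17
  = 27

27


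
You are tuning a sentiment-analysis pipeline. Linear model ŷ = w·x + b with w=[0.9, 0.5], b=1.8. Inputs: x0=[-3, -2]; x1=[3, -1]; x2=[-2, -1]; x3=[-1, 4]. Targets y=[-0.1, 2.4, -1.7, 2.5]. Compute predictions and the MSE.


ŷ0 = (0.9)·(-3) + (0.5)·(-2) + 1.8 = -1.9
ŷ1 = (0.9)·(3) + (0.5)·(-1) + 1.8 = 4.0
ŷ2 = (0.9)·(-2) + (0.5)·(-1) + 1.8 = -0.5
ŷ3 = (0.9)·(-1) + (0.5)·(4) + 1.8 = 2.9
errors² = [3.24, 2.56, 1.44, 0.16]
MSE = 7.4000/4 = 1.85

1.85


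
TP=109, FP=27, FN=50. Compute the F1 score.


Precision = 109/136 = 0.8015
Recall = 109/159 = 0.6855
F1 = 2·P·R/(P+R) = 2·TP/(2·TP+FP+FN) = 218/(218+27+50) = 218/295 = 0.739

0.739


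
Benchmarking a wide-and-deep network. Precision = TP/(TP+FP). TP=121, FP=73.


Precision = TP/(TP+FP)
= 121/(121+73)
= 121/194 = 62.37%

62.37%


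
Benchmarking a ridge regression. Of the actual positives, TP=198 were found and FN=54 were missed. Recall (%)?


Recall = TP/(TP+FN)
= 198/(198+54)
= 198/252 = 78.57%

78.57%


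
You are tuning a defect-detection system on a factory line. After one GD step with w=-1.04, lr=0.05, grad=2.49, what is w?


w_new = w - α·∇
= -1.04 - 0.05·2.49
= -1.04 - 0.1245
= -1.1645

-1.1645


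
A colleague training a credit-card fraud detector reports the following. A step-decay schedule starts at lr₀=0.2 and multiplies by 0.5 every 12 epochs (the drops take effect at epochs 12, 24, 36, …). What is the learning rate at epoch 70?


n_drops = ⌊70/12⌋ = 5
lr = 0.2·0.5^5 = 0.2·0.03125 = 0.00625

0.00625


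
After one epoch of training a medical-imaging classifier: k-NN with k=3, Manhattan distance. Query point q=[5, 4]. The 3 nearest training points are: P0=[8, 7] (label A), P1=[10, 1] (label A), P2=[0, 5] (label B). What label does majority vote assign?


d(q,P0) = 6  (label A)
d(q,P1) = 8  (label A)
d(q,P2) = 6  (label B)
Votes: A=2, B=1
Majority → A

A


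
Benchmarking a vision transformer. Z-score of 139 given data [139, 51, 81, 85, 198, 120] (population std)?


μ = 112.3333, σ = 47.6084
z = (139 - 112.3333)/47.6084 = 0.5601

0.5601


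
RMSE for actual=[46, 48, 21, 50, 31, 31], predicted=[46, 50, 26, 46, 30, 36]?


MSE = 71/6 = 11.8333
RMSE = √(71/6) = 3.44

3.44


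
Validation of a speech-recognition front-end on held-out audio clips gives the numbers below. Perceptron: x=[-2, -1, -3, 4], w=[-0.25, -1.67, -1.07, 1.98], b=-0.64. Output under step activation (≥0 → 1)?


z = (-2)·(-0.25) + (-1)·(-1.67) + (-3)·(-1.07) + (4)·(1.98) - 0.64
  = 12.66
step(z) = 1 (z≥0)

1


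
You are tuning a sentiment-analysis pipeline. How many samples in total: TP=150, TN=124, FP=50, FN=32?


Total = TP + TN + FP + FN
= 150 + 124 + 50 + 32
= 356
(Predicted positive: 200, predicted negative: 156)

356


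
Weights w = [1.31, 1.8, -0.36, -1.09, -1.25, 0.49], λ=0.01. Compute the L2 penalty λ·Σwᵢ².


‖w‖₂² = (1.31)² + (1.8)² + (-0.36)² + (-1.09)² + (-1.25)² + (0.49)²
     = 1.7161 + 3.24 + 0.1296 + 1.1881 + 1.5625 + 0.2401
     = 8.0764
λ·‖w‖₂² = 0.01·8.0764 = 0.080764

0.080764
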